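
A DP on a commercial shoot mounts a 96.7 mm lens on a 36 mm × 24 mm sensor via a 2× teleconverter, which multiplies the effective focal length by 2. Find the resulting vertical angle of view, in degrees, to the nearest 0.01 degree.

Effective focal length f = 96.7 × 2 = 193.4 mm.
α = 2·arctan(24 / (2 × 193.4)) = 2·arctan(0.06205) ≈ 7.1010°.

7.10°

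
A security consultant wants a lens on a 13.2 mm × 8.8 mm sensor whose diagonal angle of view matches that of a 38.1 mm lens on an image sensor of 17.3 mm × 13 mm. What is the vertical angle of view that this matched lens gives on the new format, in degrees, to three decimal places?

17.904°

Sensor diagonal = √(17.3² + 13²) = √468.2900 ≈ 21.6400 mm.
Sensor diagonal = √(13.2² + 8.8²) = √251.6800 ≈ 15.8644 mm.
Equal diagonal AOV ⇒ f₂ = f₁ · 15.8644/21.6400 = 38.1 × 0.73311 ≈ 27.9313 mm.
Vertical AOV on the new format = 2·arctan(8.8 / (2 × 27.9313)) = 2·arctan(0.15753) ≈ 17.9044°.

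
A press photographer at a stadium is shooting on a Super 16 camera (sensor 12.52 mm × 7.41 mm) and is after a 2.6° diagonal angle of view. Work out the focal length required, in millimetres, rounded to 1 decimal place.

Sensor diagonal = √(12.52² + 7.41²) = √211.6585 ≈ 14.5485 mm.
From α = 2·arctan(d/2f) we get f = d / (2·tan(α/2)).
With d = 14.5485 mm and α/2 = 1.3°, tan(α/2) ≈ 0.02269, so f ≈ 14.5485 / 0.04539 ≈ 320.5477 mm.

320.5 mm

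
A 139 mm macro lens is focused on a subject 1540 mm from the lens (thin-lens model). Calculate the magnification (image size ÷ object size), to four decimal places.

Thin lens: 1/f = 1/dₒ + 1/dᵢ → 1/dᵢ = 1/139 − 1/1540 = 0.0065449 mm⁻¹, so dᵢ ≈ 152.7909 mm.
Magnification m = dᵢ/dₒ = 152.7909/1540 ≈ 0.09921.

0.0992×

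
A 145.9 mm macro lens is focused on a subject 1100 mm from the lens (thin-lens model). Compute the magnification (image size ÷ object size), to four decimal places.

Thin lens: 1/f = 1/dₒ + 1/dᵢ → 1/dᵢ = 1/145.9 − 1/1100 = 0.0059449 mm⁻¹, so dᵢ ≈ 168.2109 mm.
Magnification m = dᵢ/dₒ = 168.2109/1100 ≈ 0.15292.

0.1529×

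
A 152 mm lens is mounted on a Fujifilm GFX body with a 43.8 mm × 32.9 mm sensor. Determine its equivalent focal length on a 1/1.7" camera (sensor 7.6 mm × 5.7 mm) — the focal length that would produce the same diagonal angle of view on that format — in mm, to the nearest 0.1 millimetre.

26.4 mm

Sensor diagonal = √(43.8² + 32.9²) = √3000.8500 ≈ 54.7800 mm.
Sensor diagonal = √(7.6² + 5.7²) = √90.2500 ≈ 9.5000 mm.
Equal angle of view means equal diagonal/f ratio, so f₂ = f₁ · (diagonal₂/diagonal₁) = 152 × 9.5000/54.7800.
f₂ = 152 × 0.17342 ≈ 26.360 mm.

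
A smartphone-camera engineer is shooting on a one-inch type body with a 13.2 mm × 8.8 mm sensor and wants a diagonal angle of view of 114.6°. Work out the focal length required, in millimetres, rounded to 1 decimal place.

Sensor diagonal = √(13.2² + 8.8²) = √251.6800 ≈ 15.8644 mm.
From α = 2·arctan(d/2f) we get f = d / (2·tan(α/2)).
With d = 15.8644 mm and α/2 = 57.3°, tan(α/2) ≈ 1.55766, so f ≈ 15.8644 / 3.11532 ≈ 5.0924 mm.

5.1 mm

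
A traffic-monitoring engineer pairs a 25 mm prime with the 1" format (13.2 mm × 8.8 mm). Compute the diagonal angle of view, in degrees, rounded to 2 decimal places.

Sensor diagonal = √(13.2² + 8.8²) = √251.6800 ≈ 15.8644 mm.
Angle of view α = 2·arctan(d/2f) with d = 15.8644 mm and f = 25 mm.
d/2f = 0.31729; arctan(0.31729) ≈ 17.6036°, so α ≈ 35.2073°.

35.21°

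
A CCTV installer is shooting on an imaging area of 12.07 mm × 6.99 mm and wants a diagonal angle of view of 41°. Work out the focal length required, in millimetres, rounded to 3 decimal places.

18.653 mm

Sensor diagonal = √(12.07² + 6.99²) = √194.5450 ≈ 13.9479 mm.
From α = 2·arctan(d/2f) we get f = d / (2·tan(α/2)).
With d = 13.9479 mm and α/2 = 20.5°, tan(α/2) ≈ 0.37388, so f ≈ 13.9479 / 0.74777 ≈ 18.6527 mm.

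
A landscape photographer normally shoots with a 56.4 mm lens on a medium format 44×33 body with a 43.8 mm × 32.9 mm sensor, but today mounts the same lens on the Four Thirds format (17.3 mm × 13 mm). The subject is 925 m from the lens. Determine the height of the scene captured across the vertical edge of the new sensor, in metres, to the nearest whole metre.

The focal length stays 56.4 mm; the relevant sensor dimension is now h = 13 mm. Object distance dₒ = 925 m = 925000 mm.
Thin-lens field height W = h·(dₒ − f)/f = 13 × (925000 − 56.4)/56.4 ≈ 213196.220 mm = 213.196 m.

213 m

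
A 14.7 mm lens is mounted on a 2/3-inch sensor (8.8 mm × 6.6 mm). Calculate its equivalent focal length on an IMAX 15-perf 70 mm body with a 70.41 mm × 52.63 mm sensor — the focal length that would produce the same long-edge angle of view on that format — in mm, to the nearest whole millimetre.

Equal angle of view means equal width/f ratio, so f₂ = f₁ · (width₂/width₁) = 14.7 × 70.41/8.8.
f₂ = 14.7 × 8.00114 ≈ 117.617 mm.

118 mm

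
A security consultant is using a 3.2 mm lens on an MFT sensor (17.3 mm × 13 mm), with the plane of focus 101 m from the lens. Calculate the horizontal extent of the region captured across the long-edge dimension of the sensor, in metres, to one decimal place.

dₒ: 101 m = 101000 mm.
Similar triangles through the lens centre give W/dₒ = w/dᵢ; with 1/f = 1/dₒ + 1/dᵢ this gives W = w·(dₒ − f)/f.
W = 17.3 mm × (101000 − 3.2) / 3.2 = 17.3 × 31561.5000 ≈ 546013.950 mm = 546.014 m.

546.0 m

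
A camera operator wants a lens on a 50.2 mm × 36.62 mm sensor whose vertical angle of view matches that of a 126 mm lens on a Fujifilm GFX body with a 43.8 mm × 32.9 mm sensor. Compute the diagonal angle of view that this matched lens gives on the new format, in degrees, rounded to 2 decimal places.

Equal vertical AOV ⇒ f₂ = f₁ · 36.62/32.9 = 126 × 1.11307 ≈ 140.2468 mm.
Sensor diagonal = √(50.2² + 36.62²) = √3861.0644 ≈ 62.1375 mm.
Diagonal AOV on the new format = 2·arctan(62.1375 / (2 × 140.2468)) = 2·arctan(0.22153) ≈ 24.9819°.

24.98°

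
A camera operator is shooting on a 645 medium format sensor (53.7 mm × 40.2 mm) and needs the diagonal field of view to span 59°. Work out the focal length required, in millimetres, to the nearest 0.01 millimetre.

59.28 mm

Sensor diagonal = √(53.7² + 40.2²) = √4499.7300 ≈ 67.0800 mm.
From α = 2·arctan(d/2f) we get f = d / (2·tan(α/2)).
With d = 67.0800 mm and α/2 = 29.5°, tan(α/2) ≈ 0.56577, so f ≈ 67.0800 / 1.13155 ≈ 59.2818 mm.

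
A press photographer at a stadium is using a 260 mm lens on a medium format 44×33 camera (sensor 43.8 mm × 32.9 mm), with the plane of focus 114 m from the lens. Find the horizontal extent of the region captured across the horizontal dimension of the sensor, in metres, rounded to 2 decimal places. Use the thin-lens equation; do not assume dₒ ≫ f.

dₒ: 114 m = 114000 mm.
Similar triangles through the lens centre give W/dₒ = w/dᵢ; with 1/f = 1/dₒ + 1/dᵢ this gives W = w·(dₒ − f)/f.
W = 43.8 mm × (114000 − 260) / 260 = 43.8 × 437.4615 ≈ 19160.815 mm = 19.1608 m.

19.16 m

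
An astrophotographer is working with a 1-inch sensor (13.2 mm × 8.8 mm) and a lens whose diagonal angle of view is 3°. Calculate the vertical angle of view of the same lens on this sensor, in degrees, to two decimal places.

Sensor diagonal = √(13.2² + 8.8²) = √251.6800 ≈ 15.8644 mm.
From the diagonal AOV: f = 15.8644 / (2·tan(1.5°)) = 15.8644 / 0.05237 ≈ 302.9190 mm.
Vertical AOV = 2·arctan(8.8 / (2 × 302.9190)) = 2·arctan(0.01453) ≈ 1.6644°.

1.66°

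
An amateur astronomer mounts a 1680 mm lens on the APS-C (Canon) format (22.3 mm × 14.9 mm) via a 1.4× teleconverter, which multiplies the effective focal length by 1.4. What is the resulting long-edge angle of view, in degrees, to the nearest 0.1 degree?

0.5°

Effective focal length f = 1680 × 1.4 = 2352 mm.
α = 2·arctan(22.3 / (2 × 2352)) = 2·arctan(0.00474) ≈ 0.5432°.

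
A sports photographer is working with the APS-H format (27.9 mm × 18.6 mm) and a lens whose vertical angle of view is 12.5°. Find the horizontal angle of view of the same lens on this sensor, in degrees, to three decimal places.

18.658°

From the vertical AOV: f = 18.6 / (2·tan(6.25°)) = 18.6 / 0.21904 ≈ 84.9177 mm.
Horizontal AOV = 2·arctan(27.9 / (2 × 84.9177)) = 2·arctan(0.16428) ≈ 18.6581°.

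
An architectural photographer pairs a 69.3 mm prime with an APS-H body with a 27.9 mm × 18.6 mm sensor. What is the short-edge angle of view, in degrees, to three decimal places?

Angle of view α = 2·arctan(h/2f) with h = 18.6 mm and f = 69.3 mm.
h/2f = 0.13420; arctan(0.13420) ≈ 7.6434°, so α ≈ 15.2868°.

15.287°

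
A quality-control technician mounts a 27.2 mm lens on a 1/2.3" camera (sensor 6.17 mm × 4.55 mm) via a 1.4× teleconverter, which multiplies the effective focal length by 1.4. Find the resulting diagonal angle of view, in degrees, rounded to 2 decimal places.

Effective focal length f = 27.2 × 1.4 = 38.08 mm.
Sensor diagonal = √(6.17² + 4.55²) = √58.7714 ≈ 7.6663 mm.
α = 2·arctan(7.666 / (2 × 38.08)) = 2·arctan(0.10066) ≈ 11.4960°.

11.50°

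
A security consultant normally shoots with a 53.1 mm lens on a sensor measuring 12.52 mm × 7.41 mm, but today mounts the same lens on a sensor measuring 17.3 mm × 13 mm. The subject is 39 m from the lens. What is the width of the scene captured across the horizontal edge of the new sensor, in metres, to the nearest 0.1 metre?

The focal length stays 53.1 mm; the relevant sensor dimension is now w = 17.3 mm. Object distance dₒ = 39 m = 39000 mm.
Thin-lens field width W = w·(dₒ − f)/f = 17.3 × (39000 − 53.1)/53.1 ≈ 12688.915 mm = 12.6889 m.

12.7 m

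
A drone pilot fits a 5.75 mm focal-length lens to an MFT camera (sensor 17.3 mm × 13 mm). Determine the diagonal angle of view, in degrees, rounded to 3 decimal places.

Sensor diagonal = √(17.3² + 13²) = √468.2900 ≈ 21.6400 mm.
Angle of view α = 2·arctan(d/2f) with d = 21.6400 mm and f = 5.75 mm.
d/2f = 1.88174; arctan(1.88174) ≈ 62.0128°, so α ≈ 124.0256°.

124.026°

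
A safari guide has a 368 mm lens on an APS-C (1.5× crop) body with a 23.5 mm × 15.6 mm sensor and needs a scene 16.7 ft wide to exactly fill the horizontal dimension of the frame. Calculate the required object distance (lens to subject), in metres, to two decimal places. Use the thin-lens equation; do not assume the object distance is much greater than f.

80.08 m

W: 16.7 ft × 304.8 mm/ft = 5090.16 mm.
Magnification m = w/W = dᵢ/dₒ; combined with 1/f = 1/dₒ + 1/dᵢ this gives dₒ = f·(1 + W/w).
dₒ = 368 mm × (1 + 5090.16/23.5) = 368 × 217.6025 ≈ 80077.737 mm = 80.0777 m.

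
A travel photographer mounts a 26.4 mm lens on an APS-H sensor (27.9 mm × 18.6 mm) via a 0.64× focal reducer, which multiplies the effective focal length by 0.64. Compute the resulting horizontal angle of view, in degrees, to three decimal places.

Effective focal length f = 26.4 × 0.64 = 16.896 mm.
α = 2·arctan(27.9 / (2 × 16.896)) = 2·arctan(0.82564) ≈ 79.0888°.

79.089°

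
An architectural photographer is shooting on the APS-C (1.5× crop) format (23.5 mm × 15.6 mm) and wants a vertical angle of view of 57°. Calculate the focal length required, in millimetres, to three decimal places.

From α = 2·arctan(h/2f) we get f = h / (2·tan(α/2)).
With h = 15.6 mm and α/2 = 28.5°, tan(α/2) ≈ 0.54296, so f ≈ 15.6 / 1.08591 ≈ 14.3658 mm.

14.366 mm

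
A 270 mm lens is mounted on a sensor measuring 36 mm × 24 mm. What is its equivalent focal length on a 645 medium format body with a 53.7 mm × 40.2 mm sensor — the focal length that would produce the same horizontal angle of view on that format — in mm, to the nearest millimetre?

Equal angle of view means equal width/f ratio, so f₂ = f₁ · (width₂/width₁) = 270 × 53.7/36.
f₂ = 270 × 1.49167 ≈ 402.750 mm.

403 mm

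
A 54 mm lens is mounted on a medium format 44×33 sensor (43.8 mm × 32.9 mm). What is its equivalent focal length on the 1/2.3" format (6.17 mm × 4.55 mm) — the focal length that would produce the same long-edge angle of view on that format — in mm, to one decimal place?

Equal angle of view means equal width/f ratio, so f₂ = f₁ · (width₂/width₁) = 54 × 6.17/43.8.
f₂ = 54 × 0.14087 ≈ 7.607 mm.

7.6 mm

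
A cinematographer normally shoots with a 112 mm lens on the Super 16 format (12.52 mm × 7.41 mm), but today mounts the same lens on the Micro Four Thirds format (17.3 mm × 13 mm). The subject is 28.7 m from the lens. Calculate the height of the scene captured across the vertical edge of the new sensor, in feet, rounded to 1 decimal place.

The focal length stays 112 mm; the relevant sensor dimension is now h = 13 mm. Object distance dₒ = 28.7 m = 28700 mm.
Thin-lens field height W = h·(dₒ − f)/f = 13 × (28700 − 112)/112 ≈ 3318.250 mm = 3318.250/304.8 ft = 10.8866 ft.

10.9 ft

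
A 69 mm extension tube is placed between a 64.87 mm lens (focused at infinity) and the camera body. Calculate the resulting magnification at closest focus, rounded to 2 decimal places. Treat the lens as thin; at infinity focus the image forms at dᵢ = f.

1.06×

The tube moves the image plane from f to f + e, so dᵢ = 64.87 + 69 = 133.87 mm. Focus is achieved when 1/f = 1/dₒ + 1/dᵢ, giving dₒ = 1/(1/f − 1/(f+e)).
Magnification m = dᵢ/dₒ = (f+e)·(1/f − 1/(f+e)) = e/f = 69/64.87 ≈ 1.0637.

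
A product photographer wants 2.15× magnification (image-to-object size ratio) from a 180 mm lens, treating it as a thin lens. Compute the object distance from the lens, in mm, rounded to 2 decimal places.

With m = dᵢ/dₒ and 1/f = 1/dₒ + 1/dᵢ, substituting dᵢ = m·dₒ gives 1/f = (1 + 1/m)/dₒ, hence dₒ = f·(1 + 1/m).
dₒ = 180 × (1 + 1/2.15) = 180 × 1.46512 ≈ 263.721 mm.

263.72 mm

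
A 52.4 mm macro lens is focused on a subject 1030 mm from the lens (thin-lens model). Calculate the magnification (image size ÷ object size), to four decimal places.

Thin lens: 1/f = 1/dₒ + 1/dᵢ → 1/dᵢ = 1/52.4 − 1/1030 = 0.0181131 mm⁻¹, so dᵢ ≈ 55.2087 mm.
Magnification m = dᵢ/dₒ = 55.2087/1030 ≈ 0.05360.

0.0536×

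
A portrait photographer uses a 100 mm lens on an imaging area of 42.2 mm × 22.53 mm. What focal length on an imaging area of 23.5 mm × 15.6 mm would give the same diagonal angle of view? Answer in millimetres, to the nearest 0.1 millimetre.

Sensor diagonal = √(42.2² + 22.53²) = √2288.4409 ≈ 47.8377 mm.
Sensor diagonal = √(23.5² + 15.6²) = √795.6100 ≈ 28.2066 mm.
Equal angle of view means equal diagonal/f ratio, so f₂ = f₁ · (diagonal₂/diagonal₁) = 100 × 28.2066/47.8377.
f₂ = 100 × 0.58963 ≈ 58.963 mm.

59.0 mm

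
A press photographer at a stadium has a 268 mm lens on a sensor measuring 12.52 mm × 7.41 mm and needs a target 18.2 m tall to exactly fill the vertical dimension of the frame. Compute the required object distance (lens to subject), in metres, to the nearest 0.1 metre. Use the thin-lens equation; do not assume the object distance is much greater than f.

W: 18.2 m = 18200 mm.
Magnification m = h/W = dᵢ/dₒ; combined with 1/f = 1/dₒ + 1/dᵢ this gives dₒ = f·(1 + W/h).
dₒ = 268 mm × (1 + 18200/7.41) = 268 × 2457.1404 ≈ 658513.614 mm = 658.514 m.

658.5 m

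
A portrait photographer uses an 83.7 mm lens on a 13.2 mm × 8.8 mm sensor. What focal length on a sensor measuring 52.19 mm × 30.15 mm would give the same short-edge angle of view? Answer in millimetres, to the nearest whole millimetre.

287 mm

Equal angle of view means equal height/f ratio, so f₂ = f₁ · (height₂/height₁) = 83.7 × 30.15/8.8.
f₂ = 83.7 × 3.42614 ≈ 286.768 mm.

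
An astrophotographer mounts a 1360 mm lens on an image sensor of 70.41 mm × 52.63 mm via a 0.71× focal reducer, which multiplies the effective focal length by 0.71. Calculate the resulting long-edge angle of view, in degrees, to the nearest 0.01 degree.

4.18°

Effective focal length f = 1360 × 0.71 = 965.6 mm.
α = 2·arctan(70.41 / (2 × 965.6)) = 2·arctan(0.03646) ≈ 4.1761°.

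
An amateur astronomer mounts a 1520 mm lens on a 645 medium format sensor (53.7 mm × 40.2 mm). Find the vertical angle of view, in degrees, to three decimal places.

Angle of view α = 2·arctan(h/2f) with h = 40.2 mm and f = 1520 mm.
h/2f = 0.01322; arctan(0.01322) ≈ 0.7576°, so α ≈ 1.5152°.

1.515°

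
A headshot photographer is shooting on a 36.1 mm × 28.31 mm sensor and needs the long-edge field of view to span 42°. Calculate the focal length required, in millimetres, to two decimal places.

47.02 mm

From α = 2·arctan(w/2f) we get f = w / (2·tan(α/2)).
With w = 36.1 mm and α/2 = 21°, tan(α/2) ≈ 0.38386, so f ≈ 36.1 / 0.76773 ≈ 47.0219 mm.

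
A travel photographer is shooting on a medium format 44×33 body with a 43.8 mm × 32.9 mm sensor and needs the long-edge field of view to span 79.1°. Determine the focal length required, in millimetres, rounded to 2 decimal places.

From α = 2·arctan(w/2f) we get f = w / (2·tan(α/2)).
With w = 43.8 mm and α/2 = 39.55°, tan(α/2) ≈ 0.82580, so f ≈ 43.8 / 1.65161 ≈ 26.5196 mm.

26.52 mm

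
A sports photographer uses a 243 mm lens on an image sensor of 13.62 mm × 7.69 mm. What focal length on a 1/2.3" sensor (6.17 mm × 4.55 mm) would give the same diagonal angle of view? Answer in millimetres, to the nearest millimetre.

Sensor diagonal = √(13.62² + 7.69²) = √244.6405 ≈ 15.6410 mm.
Sensor diagonal = √(6.17² + 4.55²) = √58.7714 ≈ 7.6663 mm.
Equal angle of view means equal diagonal/f ratio, so f₂ = f₁ · (diagonal₂/diagonal₁) = 243 × 7.6663/15.6410.
f₂ = 243 × 0.49014 ≈ 119.104 mm.

119 mm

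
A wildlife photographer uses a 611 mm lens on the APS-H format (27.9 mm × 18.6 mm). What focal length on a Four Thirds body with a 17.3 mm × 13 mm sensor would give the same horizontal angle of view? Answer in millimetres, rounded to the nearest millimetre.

379 mm

Equal angle of view means equal width/f ratio, so f₂ = f₁ · (width₂/width₁) = 611 × 17.3/27.9.
f₂ = 611 × 0.62007 ≈ 378.864 mm.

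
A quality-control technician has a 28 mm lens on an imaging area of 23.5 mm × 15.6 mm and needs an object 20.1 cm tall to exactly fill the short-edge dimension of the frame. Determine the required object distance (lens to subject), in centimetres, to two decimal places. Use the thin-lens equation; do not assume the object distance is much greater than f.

W: 20.1 cm = 201 mm.
Magnification m = h/W = dᵢ/dₒ; combined with 1/f = 1/dₒ + 1/dᵢ this gives dₒ = f·(1 + W/h).
dₒ = 28 mm × (1 + 201/15.6) = 28 × 13.8846 ≈ 388.769 mm = 38.8769 cm.

38.88 cm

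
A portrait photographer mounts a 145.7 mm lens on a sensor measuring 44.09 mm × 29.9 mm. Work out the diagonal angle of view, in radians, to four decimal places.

Sensor diagonal = √(44.09² + 29.9²) = √2837.9381 ≈ 53.2723 mm.
Angle of view α = 2·arctan(d/2f) with d = 53.2723 mm and f = 145.7 mm.
d/2f = 0.18282; arctan(0.18282) ≈ 0.1808 rad, so α ≈ 0.3616 rad.

0.3616 rad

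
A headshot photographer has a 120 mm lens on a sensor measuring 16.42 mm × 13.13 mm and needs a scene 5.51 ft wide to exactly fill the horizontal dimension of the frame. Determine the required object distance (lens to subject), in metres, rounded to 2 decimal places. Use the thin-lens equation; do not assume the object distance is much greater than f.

W: 5.51 ft × 304.8 mm/ft = 1679.45 mm.
Magnification m = w/W = dᵢ/dₒ; combined with 1/f = 1/dₒ + 1/dᵢ this gives dₒ = f·(1 + W/w).
dₒ = 120 mm × (1 + 1679.45/16.42) = 120 × 103.2806 ≈ 12393.676 mm = 12.3937 m.

12.39 m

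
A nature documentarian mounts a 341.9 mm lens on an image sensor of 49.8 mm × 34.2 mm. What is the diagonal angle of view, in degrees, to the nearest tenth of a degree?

10.1°

Sensor diagonal = √(49.8² + 34.2²) = √3649.6800 ≈ 60.4126 mm.
Angle of view α = 2·arctan(d/2f) with d = 60.4126 mm and f = 341.9 mm.
d/2f = 0.08835; arctan(0.08835) ≈ 5.0489°, so α ≈ 10.0978°.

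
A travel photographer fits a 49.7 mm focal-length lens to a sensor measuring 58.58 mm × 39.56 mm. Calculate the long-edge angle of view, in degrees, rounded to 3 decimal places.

61.025°

Angle of view α = 2·arctan(w/2f) with w = 58.58 mm and f = 49.7 mm.
w/2f = 0.58934; arctan(0.58934) ≈ 30.5124°, so α ≈ 61.0248°.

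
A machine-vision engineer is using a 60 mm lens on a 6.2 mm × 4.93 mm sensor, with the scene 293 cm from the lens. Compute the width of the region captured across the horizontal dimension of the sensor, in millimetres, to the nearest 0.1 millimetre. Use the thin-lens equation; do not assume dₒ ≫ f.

296.6 mm

dₒ: 293 cm = 2930 mm.
Similar triangles through the lens centre give W/dₒ = w/dᵢ; with 1/f = 1/dₒ + 1/dᵢ this gives W = w·(dₒ − f)/f.
W = 6.2 mm × (2930 − 60) / 60 = 6.2 × 47.8333 ≈ 296.567 mm.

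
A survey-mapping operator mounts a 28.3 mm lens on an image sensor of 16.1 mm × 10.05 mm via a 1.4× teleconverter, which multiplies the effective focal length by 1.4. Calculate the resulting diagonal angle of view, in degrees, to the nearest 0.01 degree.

26.94°

Effective focal length f = 28.3 × 1.4 = 39.62 mm.
Sensor diagonal = √(16.1² + 10.05²) = √360.2125 ≈ 18.9793 mm.
α = 2·arctan(18.979 / (2 × 39.62)) = 2·arctan(0.23952) ≈ 26.9390°.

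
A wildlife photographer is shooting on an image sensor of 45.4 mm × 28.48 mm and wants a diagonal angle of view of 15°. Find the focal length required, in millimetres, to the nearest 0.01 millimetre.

Sensor diagonal = √(45.4² + 28.48²) = √2872.2704 ≈ 53.5936 mm.
From α = 2·arctan(d/2f) we get f = d / (2·tan(α/2)).
With d = 53.5936 mm and α/2 = 7.5°, tan(α/2) ≈ 0.13165, so f ≈ 53.5936 / 0.26330 ≈ 203.5418 mm.

203.54 mm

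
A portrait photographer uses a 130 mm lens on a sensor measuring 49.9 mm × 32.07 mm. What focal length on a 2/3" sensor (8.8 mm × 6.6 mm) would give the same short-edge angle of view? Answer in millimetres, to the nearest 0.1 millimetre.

Equal angle of view means equal height/f ratio, so f₂ = f₁ · (height₂/height₁) = 130 × 6.6/32.07.
f₂ = 130 × 0.20580 ≈ 26.754 mm.

26.8 mm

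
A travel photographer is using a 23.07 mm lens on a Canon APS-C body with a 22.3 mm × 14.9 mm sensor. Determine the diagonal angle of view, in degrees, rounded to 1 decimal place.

60.3°

Sensor diagonal = √(22.3² + 14.9²) = √719.3000 ≈ 26.8198 mm.
Angle of view α = 2·arctan(d/2f) with d = 26.8198 mm and f = 23.07 mm.
d/2f = 0.58127; arctan(0.58127) ≈ 30.1681°, so α ≈ 60.3363°.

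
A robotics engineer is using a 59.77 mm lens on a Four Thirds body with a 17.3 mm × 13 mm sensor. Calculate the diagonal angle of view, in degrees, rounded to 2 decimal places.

Sensor diagonal = √(17.3² + 13²) = √468.2900 ≈ 21.6400 mm.
Angle of view α = 2·arctan(d/2f) with d = 21.6400 mm and f = 59.77 mm.
d/2f = 0.18103; arctan(0.18103) ≈ 10.2610°, so α ≈ 20.5220°.

20.52°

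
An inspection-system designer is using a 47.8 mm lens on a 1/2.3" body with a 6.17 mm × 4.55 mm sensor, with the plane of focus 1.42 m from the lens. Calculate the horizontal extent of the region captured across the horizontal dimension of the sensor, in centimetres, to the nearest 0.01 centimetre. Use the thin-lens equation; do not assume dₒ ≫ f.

17.71 cm

dₒ: 1.42 m = 1420 mm.
Similar triangles through the lens centre give W/dₒ = w/dᵢ; with 1/f = 1/dₒ + 1/dᵢ this gives W = w·(dₒ − f)/f.
W = 6.17 mm × (1420 − 47.8) / 47.8 = 6.17 × 28.7071 ≈ 177.123 mm = 17.7123 cm.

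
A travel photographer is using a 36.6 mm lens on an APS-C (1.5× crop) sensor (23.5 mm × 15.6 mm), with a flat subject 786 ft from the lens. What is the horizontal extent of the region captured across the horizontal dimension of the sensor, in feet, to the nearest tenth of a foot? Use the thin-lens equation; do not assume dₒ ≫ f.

dₒ: 786 ft × 304.8 mm/ft = 239572.79 mm.
Similar triangles through the lens centre give W/dₒ = w/dᵢ; with 1/f = 1/dₒ + 1/dᵢ this gives W = w·(dₒ − f)/f.
W = 23.5 mm × (239573 − 36.6) / 36.6 = 23.5 × 6544.7047 ≈ 153800.561 mm = 153800.561/304.8 ft = 504.595 ft.

504.6 ft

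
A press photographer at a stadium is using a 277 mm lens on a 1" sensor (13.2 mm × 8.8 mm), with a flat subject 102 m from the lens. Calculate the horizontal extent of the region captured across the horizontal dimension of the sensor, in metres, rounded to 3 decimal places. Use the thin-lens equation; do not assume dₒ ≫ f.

4.847 m

dₒ: 102 m = 102000 mm.
Similar triangles through the lens centre give W/dₒ = w/dᵢ; with 1/f = 1/dₒ + 1/dᵢ this gives W = w·(dₒ − f)/f.
W = 13.2 mm × (102000 − 277) / 277 = 13.2 × 367.2310 ≈ 4847.450 mm = 4.84745 m.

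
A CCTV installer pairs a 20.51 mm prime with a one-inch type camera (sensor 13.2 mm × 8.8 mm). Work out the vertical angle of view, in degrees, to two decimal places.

Angle of view α = 2·arctan(h/2f) with h = 8.8 mm and f = 20.51 mm.
h/2f = 0.21453; arctan(0.21453) ≈ 12.1081°, so α ≈ 24.2162°.

24.22°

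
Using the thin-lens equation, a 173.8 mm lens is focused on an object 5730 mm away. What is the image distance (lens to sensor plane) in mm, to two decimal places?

1/dᵢ = 1/f − 1/dₒ = 1/173.8 − 1/5730 = 0.0055792 mm⁻¹.
dᵢ = 1/0.0055792 ≈ 179.2365 mm.

179.24 mm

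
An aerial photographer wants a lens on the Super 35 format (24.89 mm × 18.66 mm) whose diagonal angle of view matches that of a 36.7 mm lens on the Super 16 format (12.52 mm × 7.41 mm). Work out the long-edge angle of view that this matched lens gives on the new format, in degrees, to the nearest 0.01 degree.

18.02°

Sensor diagonal = √(12.52² + 7.41²) = √211.6585 ≈ 14.5485 mm.
Sensor diagonal = √(24.89² + 18.66²) = √967.7077 ≈ 31.1080 mm.
Equal diagonal AOV ⇒ f₂ = f₁ · 31.1080/14.5485 = 36.7 × 2.13823 ≈ 78.4730 mm.
Long-edge AOV on the new format = 2·arctan(24.89 / (2 × 78.4730)) = 2·arctan(0.15859) ≈ 18.0229°.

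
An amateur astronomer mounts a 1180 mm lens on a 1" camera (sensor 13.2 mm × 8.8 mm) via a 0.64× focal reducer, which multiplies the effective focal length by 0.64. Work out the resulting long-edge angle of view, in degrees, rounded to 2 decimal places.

Effective focal length f = 1180 × 0.64 = 755.2 mm.
α = 2·arctan(13.2 / (2 × 755.2)) = 2·arctan(0.00874) ≈ 1.0014°.

1.00°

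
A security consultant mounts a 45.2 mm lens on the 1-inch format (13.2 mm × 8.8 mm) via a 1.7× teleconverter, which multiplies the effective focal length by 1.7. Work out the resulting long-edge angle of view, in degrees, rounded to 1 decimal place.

9.8°

Effective focal length f = 45.2 × 1.7 = 76.84 mm.
α = 2·arctan(13.2 / (2 × 76.84)) = 2·arctan(0.08589) ≈ 9.8185°.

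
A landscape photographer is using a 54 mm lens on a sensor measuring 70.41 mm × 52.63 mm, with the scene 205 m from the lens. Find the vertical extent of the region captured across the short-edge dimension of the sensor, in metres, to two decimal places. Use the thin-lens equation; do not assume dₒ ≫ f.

dₒ: 205 m = 205000 mm.
Similar triangles through the lens centre give W/dₒ = h/dᵢ; with 1/f = 1/dₒ + 1/dᵢ this gives W = h·(dₒ − f)/f.
W = 52.63 mm × (205000 − 54) / 54 = 52.63 × 3795.2963 ≈ 199746.444 mm = 199.746 m.

199.75 m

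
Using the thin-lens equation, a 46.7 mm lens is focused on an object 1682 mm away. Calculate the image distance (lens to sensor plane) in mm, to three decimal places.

1/dᵢ = 1/f − 1/dₒ = 1/46.7 − 1/1682 = 0.0208187 mm⁻¹.
dᵢ = 1/0.0208187 ≈ 48.0336 mm.

48.034 mm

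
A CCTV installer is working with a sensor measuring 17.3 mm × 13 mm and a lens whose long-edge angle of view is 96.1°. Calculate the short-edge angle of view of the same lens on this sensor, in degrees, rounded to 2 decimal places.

79.79°

From the long-edge AOV: f = 17.3 / (2·tan(48.05°)) = 17.3 / 2.22513 ≈ 7.7748 mm.
Short-edge AOV = 2·arctan(13 / (2 × 7.7748)) = 2·arctan(0.83603) ≈ 79.7933°.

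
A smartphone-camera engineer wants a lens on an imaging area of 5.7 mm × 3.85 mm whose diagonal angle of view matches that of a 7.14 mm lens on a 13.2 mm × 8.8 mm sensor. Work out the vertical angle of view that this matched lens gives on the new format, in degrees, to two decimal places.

Sensor diagonal = √(13.2² + 8.8²) = √251.6800 ≈ 15.8644 mm.
Sensor diagonal = √(5.7² + 3.85²) = √47.3125 ≈ 6.8784 mm.
Equal diagonal AOV ⇒ f₂ = f₁ · 6.8784/15.8644 = 7.14 × 0.43357 ≈ 3.0957 mm.
Vertical AOV on the new format = 2·arctan(3.85 / (2 × 3.0957)) = 2·arctan(0.62183) ≈ 63.7489°.

63.75°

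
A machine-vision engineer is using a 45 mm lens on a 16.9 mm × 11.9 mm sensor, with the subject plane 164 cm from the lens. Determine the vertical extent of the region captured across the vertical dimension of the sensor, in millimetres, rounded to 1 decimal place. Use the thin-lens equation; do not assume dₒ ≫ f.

421.8 mm

dₒ: 164 cm = 1640 mm.
Similar triangles through the lens centre give W/dₒ = h/dᵢ; with 1/f = 1/dₒ + 1/dᵢ this gives W = h·(dₒ − f)/f.
W = 11.9 mm × (1640 − 45) / 45 = 11.9 × 35.4444 ≈ 421.789 mm.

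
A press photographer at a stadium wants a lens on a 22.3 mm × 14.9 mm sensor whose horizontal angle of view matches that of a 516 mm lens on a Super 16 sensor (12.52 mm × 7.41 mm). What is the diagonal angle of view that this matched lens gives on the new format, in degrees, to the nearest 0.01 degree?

Equal horizontal AOV ⇒ f₂ = f₁ · 22.3/12.52 = 516 × 1.78115 ≈ 919.0735 mm.
Sensor diagonal = √(22.3² + 14.9²) = √719.3000 ≈ 26.8198 mm.
Diagonal AOV on the new format = 2·arctan(26.8198 / (2 × 919.0735)) = 2·arctan(0.01459) ≈ 1.6718°.

1.67°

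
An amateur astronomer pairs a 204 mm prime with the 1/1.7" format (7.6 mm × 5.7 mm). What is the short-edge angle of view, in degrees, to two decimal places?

Angle of view α = 2·arctan(h/2f) with h = 5.7 mm and f = 204 mm.
h/2f = 0.01397; arctan(0.01397) ≈ 0.8004°, so α ≈ 1.6008°.

1.60°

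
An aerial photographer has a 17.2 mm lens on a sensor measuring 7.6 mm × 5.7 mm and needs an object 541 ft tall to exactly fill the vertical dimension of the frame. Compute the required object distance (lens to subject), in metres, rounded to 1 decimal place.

497.6 m

W: 541 ft × 304.8 mm/ft = 164896.79 mm.
Magnification m = h/W = dᵢ/dₒ; combined with 1/f = 1/dₒ + 1/dᵢ this gives dₒ = f·(1 + W/h).
dₒ = 17.2 mm × (1 + 164897/5.7) = 17.2 × 28930.2622 ≈ 497600.510 mm = 497.601 m.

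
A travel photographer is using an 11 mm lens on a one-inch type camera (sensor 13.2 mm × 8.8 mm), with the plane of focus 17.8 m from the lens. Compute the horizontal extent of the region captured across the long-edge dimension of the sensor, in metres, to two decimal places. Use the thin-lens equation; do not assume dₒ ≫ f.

21.35 m

dₒ: 17.8 m = 17800 mm.
Similar triangles through the lens centre give W/dₒ = w/dᵢ; with 1/f = 1/dₒ + 1/dᵢ this gives W = w·(dₒ − f)/f.
W = 13.2 mm × (17800 − 11) / 11 = 13.2 × 1617.1818 ≈ 21346.800 mm = 21.3468 m.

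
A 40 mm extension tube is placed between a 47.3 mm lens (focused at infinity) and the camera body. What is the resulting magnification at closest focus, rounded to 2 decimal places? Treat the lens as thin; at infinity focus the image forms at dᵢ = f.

The tube moves the image plane from f to f + e, so dᵢ = 47.3 + 40 = 87.3 mm. Focus is achieved when 1/f = 1/dₒ + 1/dᵢ, giving dₒ = 1/(1/f − 1/(f+e)).
Magnification m = dᵢ/dₒ = (f+e)·(1/f − 1/(f+e)) = e/f = 40/47.3 ≈ 0.8457.

0.85×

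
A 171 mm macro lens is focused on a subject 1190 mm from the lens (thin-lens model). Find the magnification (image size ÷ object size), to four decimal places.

0.1678×

Thin lens: 1/f = 1/dₒ + 1/dᵢ → 1/dᵢ = 1/171 − 1/1190 = 0.0050076 mm⁻¹, so dᵢ ≈ 199.6958 mm.
Magnification m = dᵢ/dₒ = 199.6958/1190 ≈ 0.16781.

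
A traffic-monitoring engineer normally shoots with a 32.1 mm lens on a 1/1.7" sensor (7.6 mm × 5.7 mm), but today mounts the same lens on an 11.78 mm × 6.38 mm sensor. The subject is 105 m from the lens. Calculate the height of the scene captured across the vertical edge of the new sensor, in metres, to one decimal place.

20.9 m

The focal length stays 32.1 mm; the relevant sensor dimension is now h = 6.38 mm. Object distance dₒ = 105 m = 105000 mm.
Thin-lens field height W = h·(dₒ − f)/f = 6.38 × (105000 − 32.1)/32.1 ≈ 20862.779 mm = 20.8628 m.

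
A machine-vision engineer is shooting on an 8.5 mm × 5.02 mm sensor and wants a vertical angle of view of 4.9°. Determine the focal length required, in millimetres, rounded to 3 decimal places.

58.663 mm

From α = 2·arctan(h/2f) we get f = h / (2·tan(α/2)).
With h = 5.02 mm and α/2 = 2.45°, tan(α/2) ≈ 0.04279, so f ≈ 5.02 / 0.08557 ≈ 58.6632 mm.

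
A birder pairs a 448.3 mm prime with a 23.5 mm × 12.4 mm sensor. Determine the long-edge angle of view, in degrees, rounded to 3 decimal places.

3.003°

Angle of view α = 2·arctan(w/2f) with w = 23.5 mm and f = 448.3 mm.
w/2f = 0.02621; arctan(0.02621) ≈ 1.5014°, so α ≈ 3.0028°.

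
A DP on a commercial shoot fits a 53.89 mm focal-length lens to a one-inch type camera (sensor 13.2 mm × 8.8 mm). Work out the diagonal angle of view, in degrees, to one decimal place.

16.7°

Sensor diagonal = √(13.2² + 8.8²) = √251.6800 ≈ 15.8644 mm.
Angle of view α = 2·arctan(d/2f) with d = 15.8644 mm and f = 53.89 mm.
d/2f = 0.14719; arctan(0.14719) ≈ 8.3734°, so α ≈ 16.7468°.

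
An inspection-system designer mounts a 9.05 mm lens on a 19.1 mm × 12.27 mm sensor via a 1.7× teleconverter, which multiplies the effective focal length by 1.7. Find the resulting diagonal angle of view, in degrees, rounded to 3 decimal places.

72.839°

Effective focal length f = 9.05 × 1.7 = 15.385 mm.
Sensor diagonal = √(19.1² + 12.27²) = √515.3629 ≈ 22.7016 mm.
α = 2·arctan(22.702 / (2 × 15.385)) = 2·arctan(0.73778) ≈ 72.8386°.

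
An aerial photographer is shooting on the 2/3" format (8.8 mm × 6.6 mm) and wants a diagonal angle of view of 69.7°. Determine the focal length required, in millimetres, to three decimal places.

Sensor diagonal = √(8.8² + 6.6²) = √121.0000 ≈ 11.0000 mm.
From α = 2·arctan(d/2f) we get f = d / (2·tan(α/2)).
With d = 11.0000 mm and α/2 = 34.85°, tan(α/2) ≈ 0.69631, so f ≈ 11.0000 / 1.39263 ≈ 7.8987 mm.

7.899 mm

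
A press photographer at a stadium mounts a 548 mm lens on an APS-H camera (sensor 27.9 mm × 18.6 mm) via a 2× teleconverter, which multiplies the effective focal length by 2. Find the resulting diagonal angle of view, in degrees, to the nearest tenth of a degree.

1.8°

Effective focal length f = 548 × 2 = 1096 mm.
Sensor diagonal = √(27.9² + 18.6²) = √1124.3700 ≈ 33.5316 mm.
α = 2·arctan(33.532 / (2 × 1096)) = 2·arctan(0.01530) ≈ 1.7528°.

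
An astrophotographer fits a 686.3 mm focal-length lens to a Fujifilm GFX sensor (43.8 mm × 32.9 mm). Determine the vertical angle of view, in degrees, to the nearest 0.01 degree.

Angle of view α = 2·arctan(h/2f) with h = 32.9 mm and f = 686.3 mm.
h/2f = 0.02397; arctan(0.02397) ≈ 1.3731°, so α ≈ 2.7461°.

2.75°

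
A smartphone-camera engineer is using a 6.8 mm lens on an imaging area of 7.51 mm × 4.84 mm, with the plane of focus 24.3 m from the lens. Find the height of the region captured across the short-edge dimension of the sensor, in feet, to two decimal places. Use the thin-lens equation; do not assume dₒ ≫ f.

dₒ: 24.3 m = 24300 mm.
Similar triangles through the lens centre give W/dₒ = h/dᵢ; with 1/f = 1/dₒ + 1/dᵢ this gives W = h·(dₒ − f)/f.
W = 4.84 mm × (24300 − 6.8) / 6.8 = 4.84 × 3572.5294 ≈ 17291.042 mm = 17291.042/304.8 ft = 56.7291 ft.

56.73 ft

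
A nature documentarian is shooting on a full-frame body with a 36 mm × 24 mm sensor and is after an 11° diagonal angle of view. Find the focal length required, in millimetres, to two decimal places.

Sensor diagonal = √(36² + 24²) = √1872.0000 ≈ 43.2666 mm.
From α = 2·arctan(d/2f) we get f = d / (2·tan(α/2)).
With d = 43.2666 mm and α/2 = 5.5°, tan(α/2) ≈ 0.09629, so f ≈ 43.2666 / 0.19258 ≈ 224.6705 mm.

224.67 mm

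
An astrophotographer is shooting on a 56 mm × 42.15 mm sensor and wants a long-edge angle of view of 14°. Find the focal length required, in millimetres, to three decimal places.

From α = 2·arctan(w/2f) we get f = w / (2·tan(α/2)).
With w = 56 mm and α/2 = 7°, tan(α/2) ≈ 0.12278, so f ≈ 56 / 0.24557 ≈ 228.0417 mm.

228.042 mm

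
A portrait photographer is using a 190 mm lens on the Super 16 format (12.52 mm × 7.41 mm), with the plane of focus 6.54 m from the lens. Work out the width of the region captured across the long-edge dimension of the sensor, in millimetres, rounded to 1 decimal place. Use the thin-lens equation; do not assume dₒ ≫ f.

dₒ: 6.54 m = 6540 mm.
Similar triangles through the lens centre give W/dₒ = w/dᵢ; with 1/f = 1/dₒ + 1/dᵢ this gives W = w·(dₒ − f)/f.
W = 12.52 mm × (6540 − 190) / 190 = 12.52 × 33.4211 ≈ 418.432 mm.

418.4 mm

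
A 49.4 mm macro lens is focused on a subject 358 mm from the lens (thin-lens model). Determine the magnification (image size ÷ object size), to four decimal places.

0.1601×

Thin lens: 1/f = 1/dₒ + 1/dᵢ → 1/dᵢ = 1/49.4 − 1/358 = 0.0174496 mm⁻¹, so dᵢ ≈ 57.3078 mm.
Magnification m = dᵢ/dₒ = 57.3078/358 ≈ 0.16008.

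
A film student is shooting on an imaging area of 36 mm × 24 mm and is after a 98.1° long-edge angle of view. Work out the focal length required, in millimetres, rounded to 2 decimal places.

From α = 2·arctan(w/2f) we get f = w / (2·tan(α/2)).
With w = 36 mm and α/2 = 49.05°, tan(α/2) ≈ 1.15240, so f ≈ 36 / 2.30480 ≈ 15.6196 mm.

15.62 mm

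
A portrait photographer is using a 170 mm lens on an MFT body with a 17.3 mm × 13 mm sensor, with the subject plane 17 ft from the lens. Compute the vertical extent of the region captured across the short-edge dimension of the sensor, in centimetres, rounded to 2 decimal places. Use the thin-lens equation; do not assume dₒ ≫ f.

dₒ: 17 ft × 304.8 mm/ft = 5181.60 mm.
Similar triangles through the lens centre give W/dₒ = h/dᵢ; with 1/f = 1/dₒ + 1/dᵢ this gives W = h·(dₒ − f)/f.
W = 13 mm × (5181.6 − 170) / 170 = 13 × 29.4800 ≈ 383.240 mm = 38.324 cm.

38.32 cm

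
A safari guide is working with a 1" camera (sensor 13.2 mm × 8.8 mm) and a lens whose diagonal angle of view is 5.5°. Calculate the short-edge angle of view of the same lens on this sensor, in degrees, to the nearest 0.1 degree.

3.1°

Sensor diagonal = √(13.2² + 8.8²) = √251.6800 ≈ 15.8644 mm.
From the diagonal AOV: f = 15.8644 / (2·tan(2.75°)) = 15.8644 / 0.09607 ≈ 165.1394 mm.
Short-edge AOV = 2·arctan(8.8 / (2 × 165.1394)) = 2·arctan(0.02664) ≈ 3.0525°.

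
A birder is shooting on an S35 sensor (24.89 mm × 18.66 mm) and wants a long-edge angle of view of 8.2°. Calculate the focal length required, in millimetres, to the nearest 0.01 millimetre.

173.62 mm

From α = 2·arctan(w/2f) we get f = w / (2·tan(α/2)).
With w = 24.89 mm and α/2 = 4.1°, tan(α/2) ≈ 0.07168, so f ≈ 24.89 / 0.14336 ≈ 173.6167 mm.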